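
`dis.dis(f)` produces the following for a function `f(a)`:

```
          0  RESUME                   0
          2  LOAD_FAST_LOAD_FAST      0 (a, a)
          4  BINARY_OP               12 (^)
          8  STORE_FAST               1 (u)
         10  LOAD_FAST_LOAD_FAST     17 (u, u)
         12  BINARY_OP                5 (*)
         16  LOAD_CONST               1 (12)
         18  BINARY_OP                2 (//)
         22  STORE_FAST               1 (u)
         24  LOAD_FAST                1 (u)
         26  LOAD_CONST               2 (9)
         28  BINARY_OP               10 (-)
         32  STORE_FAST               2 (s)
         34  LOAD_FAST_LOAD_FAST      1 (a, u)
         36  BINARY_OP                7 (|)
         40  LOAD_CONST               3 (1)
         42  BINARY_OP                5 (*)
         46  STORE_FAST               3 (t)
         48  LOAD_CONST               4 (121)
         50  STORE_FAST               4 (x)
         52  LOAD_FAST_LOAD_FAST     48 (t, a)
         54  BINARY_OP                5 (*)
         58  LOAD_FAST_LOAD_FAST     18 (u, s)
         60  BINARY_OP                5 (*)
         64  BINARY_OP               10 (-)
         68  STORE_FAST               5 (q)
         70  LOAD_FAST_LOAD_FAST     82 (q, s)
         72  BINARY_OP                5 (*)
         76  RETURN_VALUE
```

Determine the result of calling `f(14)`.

-1764

LOAD_FAST_LOAD_FAST a,a → push 14,14. Stack: [14, 14]
BINARY_OP ^ → 14 ^ 14 = 0. Stack: [0]
STORE_FAST u → u=0. Stack: []
LOAD_FAST_LOAD_FAST u,u → push 0,0. Stack: [0, 0]
BINARY_OP * → 0 * 0 = 0. Stack: [0]
LOAD_CONST → push 12. Stack: [0, 12]
BINARY_OP // → 0 // 12 = 0. Stack: [0]
STORE_FAST u → u=0. Stack: []
LOAD_FAST u → push 0. Stack: [0]
LOAD_CONST → push 9. Stack: [0, 9]
BINARY_OP - → 0 - 9 = -9. Stack: [-9]
STORE_FAST s → s=-9. Stack: []
LOAD_FAST_LOAD_FAST a,u → push 14,0. Stack: [14, 0]
BINARY_OP | → 14 | 0 = 14. Stack: [14]
LOAD_CONST → push 1. Stack: [14, 1]
BINARY_OP * → 14 * 1 = 14. Stack: [14]
STORE_FAST t → t=14. Stack: []
LOAD_CONST → push 121. Stack: [121]
STORE_FAST x → x=121. Stack: []
LOAD_FAST_LOAD_FAST t,a → push 14,14. Stack: [14, 14]
BINARY_OP * → 14 * 14 = 196. Stack: [196]
LOAD_FAST_LOAD_FAST u,s → push 0,-9. Stack: [196, 0, -9]
BINARY_OP * → 0 * -9 = 0. Stack: [196, 0]
BINARY_OP - → 196 - 0 = 196. Stack: [196]
STORE_FAST q → q=196. Stack: []
LOAD_FAST_LOAD_FAST q,s → push 196,-9. Stack: [196, -9]
BINARY_OP * → 196 * -9 = -1764. Stack: [-1764]
RETURN_VALUE → return -1764.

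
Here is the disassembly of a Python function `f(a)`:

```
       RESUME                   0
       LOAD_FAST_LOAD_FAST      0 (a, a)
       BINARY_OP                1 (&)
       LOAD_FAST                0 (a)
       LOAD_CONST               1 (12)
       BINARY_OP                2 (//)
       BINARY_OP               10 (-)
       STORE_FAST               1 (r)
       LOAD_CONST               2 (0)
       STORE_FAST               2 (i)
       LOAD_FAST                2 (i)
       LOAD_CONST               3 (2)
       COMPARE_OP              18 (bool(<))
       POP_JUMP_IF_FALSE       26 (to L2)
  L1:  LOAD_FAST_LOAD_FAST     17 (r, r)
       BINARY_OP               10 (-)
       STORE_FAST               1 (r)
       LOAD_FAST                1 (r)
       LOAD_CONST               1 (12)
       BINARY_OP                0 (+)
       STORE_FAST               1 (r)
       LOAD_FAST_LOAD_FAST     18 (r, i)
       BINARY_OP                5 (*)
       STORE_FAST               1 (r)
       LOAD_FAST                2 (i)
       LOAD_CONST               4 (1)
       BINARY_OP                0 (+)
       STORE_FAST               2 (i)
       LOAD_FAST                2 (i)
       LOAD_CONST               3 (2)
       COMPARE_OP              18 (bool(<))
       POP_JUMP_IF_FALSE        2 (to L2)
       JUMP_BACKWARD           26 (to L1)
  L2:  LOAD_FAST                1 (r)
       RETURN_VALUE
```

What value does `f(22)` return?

12

LOAD_FAST_LOAD_FAST a,a → push 22,22. Stack: [22, 22]
BINARY_OP & → 22 & 22 = 22. Stack: [22]
LOAD_FAST a → push 22. Stack: [22, 22]
LOAD_CONST → push 12. Stack: [22, 22, 12]
BINARY_OP // → 22 // 12 = 1. Stack: [22, 1]
BINARY_OP - → 22 - 1 = 21. Stack: [21]
STORE_FAST r → r=21. Stack: []
LOAD_CONST → push 0. Stack: [0]
STORE_FAST i → i=0. Stack: []
LOAD_FAST i → push 0. Stack: [0]
LOAD_CONST → push 2. Stack: [0, 2]
COMPARE_OP bool(<) → 0 vs 2 = True. Stack: [True]
POP_JUMP_IF_FALSE → pop True; no jump. Stack: []
LOAD_FAST_LOAD_FAST r,r → push 21,21. Stack: [21, 21]
BINARY_OP - → 21 - 21 = 0. Stack: [0]
STORE_FAST r → r=0. Stack: []
LOAD_FAST r → push 0. Stack: [0]
LOAD_CONST → push 12. Stack: [0, 12]
BINARY_OP + → 0 + 12 = 12. Stack: [12]
STORE_FAST r → r=12. Stack: []
LOAD_FAST_LOAD_FAST r,i → push 12,0. Stack: [12, 0]
BINARY_OP * → 12 * 0 = 0. Stack: [0]
STORE_FAST r → r=0. Stack: []
LOAD_FAST i → push 0. Stack: [0]
LOAD_CONST → push 1. Stack: [0, 1]
BINARY_OP + → 0 + 1 = 1. Stack: [1]
STORE_FAST i → i=1. Stack: []
LOAD_FAST i → push 1. Stack: [1]
LOAD_CONST → push 2. Stack: [1, 2]
COMPARE_OP bool(<) → 1 vs 2 = True. Stack: [True]
POP_JUMP_IF_FALSE → pop True; no jump. Stack: []
LOAD_FAST_LOAD_FAST r,r → push 0,0. Stack: [0, 0]
BINARY_OP - → 0 - 0 = 0. Stack: [0]
STORE_FAST r → r=0. Stack: []
LOAD_FAST r → push 0. Stack: [0]
LOAD_CONST → push 12. Stack: [0, 12]
BINARY_OP + → 0 + 12 = 12. Stack: [12]
STORE_FAST r → r=12. Stack: []
LOAD_FAST_LOAD_FAST r,i → push 12,1. Stack: [12, 1]
BINARY_OP * → 12 * 1 = 12. Stack: [12]
STORE_FAST r → r=12. Stack: []
LOAD_FAST i → push 1. Stack: [1]
LOAD_CONST → push 1. Stack: [1, 1]
BINARY_OP + → 1 + 1 = 2. Stack: [2]
STORE_FAST i → i=2. Stack: []
LOAD_FAST i → push 2. Stack: [2]
LOAD_CONST → push 2. Stack: [2, 2]
COMPARE_OP bool(<) → 2 vs 2 = False. Stack: [False]
POP_JUMP_IF_FALSE → pop False; jump. Stack: []
LOAD_FAST r → push 12. Stack: [12]
RETURN_VALUE → return 12.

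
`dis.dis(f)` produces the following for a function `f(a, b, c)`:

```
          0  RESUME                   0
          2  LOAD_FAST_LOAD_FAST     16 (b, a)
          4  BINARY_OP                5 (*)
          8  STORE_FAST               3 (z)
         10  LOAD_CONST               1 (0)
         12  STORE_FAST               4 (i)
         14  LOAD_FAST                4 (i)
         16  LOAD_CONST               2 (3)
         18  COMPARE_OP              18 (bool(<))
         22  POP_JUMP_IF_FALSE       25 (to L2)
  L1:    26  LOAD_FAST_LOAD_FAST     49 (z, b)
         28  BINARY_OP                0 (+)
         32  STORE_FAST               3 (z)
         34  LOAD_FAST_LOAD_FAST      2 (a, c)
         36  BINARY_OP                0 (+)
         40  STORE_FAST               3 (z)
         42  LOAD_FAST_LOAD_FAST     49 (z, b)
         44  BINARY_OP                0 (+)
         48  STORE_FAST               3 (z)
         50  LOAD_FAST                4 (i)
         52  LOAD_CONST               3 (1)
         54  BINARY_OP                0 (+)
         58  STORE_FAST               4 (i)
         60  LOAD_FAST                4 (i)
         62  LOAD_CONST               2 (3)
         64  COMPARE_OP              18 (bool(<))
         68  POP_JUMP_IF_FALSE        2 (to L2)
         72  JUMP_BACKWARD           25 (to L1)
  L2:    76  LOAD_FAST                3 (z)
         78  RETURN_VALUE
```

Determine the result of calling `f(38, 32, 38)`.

LOAD_FAST_LOAD_FAST b,a → push 32,38. Stack: [32, 38]
BINARY_OP * → 32 * 38 = 1216. Stack: [1216]
STORE_FAST z → z=1216. Stack: []
LOAD_CONST → push 0. Stack: [0]
STORE_FAST i → i=0. Stack: []
LOAD_FAST i → push 0. Stack: [0]
LOAD_CONST → push 3. Stack: [0, 3]
COMPARE_OP bool(<) → 0 vs 3 = True. Stack: [True]
POP_JUMP_IF_FALSE → pop True; no jump. Stack: []
LOAD_FAST_LOAD_FAST z,b → push 1216,32. Stack: [1216, 32]
BINARY_OP + → 1216 + 32 = 1248. Stack: [1248]
STORE_FAST z → z=1248. Stack: []
LOAD_FAST_LOAD_FAST a,c → push 38,38. Stack: [38, 38]
BINARY_OP + → 38 + 38 = 76. Stack: [76]
STORE_FAST z → z=76. Stack: []
LOAD_FAST_LOAD_FAST z,b → push 76,32. Stack: [76, 32]
BINARY_OP + → 76 + 32 = 108. Stack: [108]
STORE_FAST z → z=108. Stack: []
LOAD_FAST i → push 0. Stack: [0]
LOAD_CONST → push 1. Stack: [0, 1]
BINARY_OP + → 0 + 1 = 1. Stack: [1]
STORE_FAST i → i=1. Stack: []
LOAD_FAST i → push 1. Stack: [1]
LOAD_CONST → push 3. Stack: [1, 3]
COMPARE_OP bool(<) → 1 vs 3 = True. Stack: [True]
POP_JUMP_IF_FALSE → pop True; no jump. Stack: []
LOAD_FAST_LOAD_FAST z,b → push 108,32. Stack: [108, 32]
BINARY_OP + → 108 + 32 = 140. Stack: [140]
STORE_FAST z → z=140. Stack: []
LOAD_FAST_LOAD_FAST a,c → push 38,38. Stack: [38, 38]
BINARY_OP + → 38 + 38 = 76. Stack: [76]
STORE_FAST z → z=76. Stack: []
LOAD_FAST_LOAD_FAST z,b → push 76,32. Stack: [76, 32]
BINARY_OP + → 76 + 32 = 108. Stack: [108]
STORE_FAST z → z=108. Stack: []
LOAD_FAST i → push 1. Stack: [1]
LOAD_CONST → push 1. Stack: [1, 1]
BINARY_OP + → 1 + 1 = 2. Stack: [2]
STORE_FAST i → i=2. Stack: []
LOAD_FAST i → push 2. Stack: [2]
LOAD_CONST → push 3. Stack: [2, 3]
COMPARE_OP bool(<) → 2 vs 3 = True. Stack: [True]
POP_JUMP_IF_FALSE → pop True; no jump. Stack: []
LOAD_FAST_LOAD_FAST z,b → push 108,32. Stack: [108, 32]
BINARY_OP + → 108 + 32 = 140. Stack: [140]
STORE_FAST z → z=140. Stack: []
LOAD_FAST_LOAD_FAST a,c → push 38,38. Stack: [38, 38]
BINARY_OP + → 38 + 38 = 76. Stack: [76]
STORE_FAST z → z=76. Stack: []
LOAD_FAST_LOAD_FAST z,b → push 76,32. Stack: [76, 32]
BINARY_OP + → 76 + 32 = 108. Stack: [108]
STORE_FAST z → z=108. Stack: []
LOAD_FAST i → push 2. Stack: [2]
LOAD_CONST → push 1. Stack: [2, 1]
BINARY_OP + → 2 + 1 = 3. Stack: [3]
STORE_FAST i → i=3. Stack: []
LOAD_FAST i → push 3. Stack: [3]
LOAD_CONST → push 3. Stack: [3, 3]
COMPARE_OP bool(<) → 3 vs 3 = False. Stack: [False]
POP_JUMP_IF_FALSE → pop False; jump. Stack: []
LOAD_FAST z → push 108. Stack: [108]
RETURN_VALUE → return 108.

108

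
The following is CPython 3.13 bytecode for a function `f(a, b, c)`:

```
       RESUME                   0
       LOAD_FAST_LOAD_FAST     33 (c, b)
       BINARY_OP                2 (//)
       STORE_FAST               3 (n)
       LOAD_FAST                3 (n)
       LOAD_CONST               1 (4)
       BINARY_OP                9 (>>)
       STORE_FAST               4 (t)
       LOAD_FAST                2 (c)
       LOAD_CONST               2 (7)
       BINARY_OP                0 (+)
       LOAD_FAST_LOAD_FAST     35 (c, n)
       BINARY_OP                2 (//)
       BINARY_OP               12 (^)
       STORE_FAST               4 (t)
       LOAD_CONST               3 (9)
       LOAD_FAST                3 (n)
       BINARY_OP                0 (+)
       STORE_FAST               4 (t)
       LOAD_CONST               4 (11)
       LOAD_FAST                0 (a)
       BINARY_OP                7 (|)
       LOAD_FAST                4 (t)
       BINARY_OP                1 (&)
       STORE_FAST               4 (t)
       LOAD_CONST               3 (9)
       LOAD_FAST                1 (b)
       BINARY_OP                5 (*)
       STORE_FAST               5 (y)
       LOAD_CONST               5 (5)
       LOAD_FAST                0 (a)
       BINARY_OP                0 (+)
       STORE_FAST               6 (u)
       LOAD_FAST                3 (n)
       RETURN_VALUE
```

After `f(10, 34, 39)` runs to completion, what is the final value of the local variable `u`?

LOAD_FAST_LOAD_FAST c,b → push 39,34. Stack: [39, 34]
BINARY_OP // → 39 // 34 = 1. Stack: [1]
STORE_FAST n → n=1. Stack: []
LOAD_FAST n → push 1. Stack: [1]
LOAD_CONST → push 4. Stack: [1, 4]
BINARY_OP >> → 1 >> 4 = 0. Stack: [0]
STORE_FAST t → t=0. Stack: []
LOAD_FAST c → push 39. Stack: [39]
LOAD_CONST → push 7. Stack: [39, 7]
BINARY_OP + → 39 + 7 = 46. Stack: [46]
LOAD_FAST_LOAD_FAST c,n → push 39,1. Stack: [46, 39, 1]
BINARY_OP // → 39 // 1 = 39. Stack: [46, 39]
BINARY_OP ^ → 46 ^ 39 = 9. Stack: [9]
STORE_FAST t → t=9. Stack: []
LOAD_CONST → push 9. Stack: [9]
LOAD_FAST n → push 1. Stack: [9, 1]
BINARY_OP + → 9 + 1 = 10. Stack: [10]
STORE_FAST t → t=10. Stack: []
LOAD_CONST → push 11. Stack: [11]
LOAD_FAST a → push 10. Stack: [11, 10]
BINARY_OP | → 11 | 10 = 11. Stack: [11]
LOAD_FAST t → push 10. Stack: [11, 10]
BINARY_OP & → 11 & 10 = 10. Stack: [10]
STORE_FAST t → t=10. Stack: []
LOAD_CONST → push 9. Stack: [9]
LOAD_FAST b → push 34. Stack: [9, 34]
BINARY_OP * → 9 * 34 = 306. Stack: [306]
STORE_FAST y → y=306. Stack: []
LOAD_CONST → push 5. Stack: [5]
LOAD_FAST a → push 10. Stack: [5, 10]
BINARY_OP + → 5 + 10 = 15. Stack: [15]
STORE_FAST u → u=15. Stack: []
LOAD_FAST n → push 1. Stack: [1]
RETURN_VALUE → return 1.

15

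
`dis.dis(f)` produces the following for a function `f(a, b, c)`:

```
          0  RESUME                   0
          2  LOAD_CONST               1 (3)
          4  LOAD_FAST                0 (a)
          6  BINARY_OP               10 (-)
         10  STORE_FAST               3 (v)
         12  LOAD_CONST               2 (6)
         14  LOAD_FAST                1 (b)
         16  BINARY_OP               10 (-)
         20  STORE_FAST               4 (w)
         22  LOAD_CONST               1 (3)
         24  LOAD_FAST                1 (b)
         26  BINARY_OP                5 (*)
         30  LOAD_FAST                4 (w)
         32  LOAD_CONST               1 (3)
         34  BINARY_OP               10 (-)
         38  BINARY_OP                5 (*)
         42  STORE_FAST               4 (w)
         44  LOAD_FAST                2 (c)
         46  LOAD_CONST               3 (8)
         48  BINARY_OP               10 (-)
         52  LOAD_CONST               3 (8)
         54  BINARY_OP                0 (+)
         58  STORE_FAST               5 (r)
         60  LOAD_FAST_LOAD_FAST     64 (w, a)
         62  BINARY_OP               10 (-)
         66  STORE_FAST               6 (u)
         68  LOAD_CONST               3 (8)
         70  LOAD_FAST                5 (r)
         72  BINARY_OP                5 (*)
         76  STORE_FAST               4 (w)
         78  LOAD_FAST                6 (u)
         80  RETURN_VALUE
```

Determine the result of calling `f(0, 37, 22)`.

-3774

LOAD_CONST → push 3. Stack: [3]
LOAD_FAST a → push 0. Stack: [3, 0]
BINARY_OP - → 3 - 0 = 3. Stack: [3]
STORE_FAST v → v=3. Stack: []
LOAD_CONST → push 6. Stack: [6]
LOAD_FAST b → push 37. Stack: [6, 37]
BINARY_OP - → 6 - 37 = -31. Stack: [-31]
STORE_FAST w → w=-31. Stack: []
LOAD_CONST → push 3. Stack: [3]
LOAD_FAST b → push 37. Stack: [3, 37]
BINARY_OP * → 3 * 37 = 111. Stack: [111]
LOAD_FAST w → push -31. Stack: [111, -31]
LOAD_CONST → push 3. Stack: [111, -31, 3]
BINARY_OP - → -31 - 3 = -34. Stack: [111, -34]
BINARY_OP * → 111 * -34 = -3774. Stack: [-3774]
STORE_FAST w → w=-3774. Stack: []
LOAD_FAST c → push 22. Stack: [22]
LOAD_CONST → push 8. Stack: [22, 8]
BINARY_OP - → 22 - 8 = 14. Stack: [14]
LOAD_CONST → push 8. Stack: [14, 8]
BINARY_OP + → 14 + 8 = 22. Stack: [22]
STORE_FAST r → r=22. Stack: []
LOAD_FAST_LOAD_FAST w,a → push -3774,0. Stack: [-3774, 0]
BINARY_OP - → -3774 - 0 = -3774. Stack: [-3774]
STORE_FAST u → u=-3774. Stack: []
LOAD_CONST → push 8. Stack: [8]
LOAD_FAST r → push 22. Stack: [8, 22]
BINARY_OP * → 8 * 22 = 176. Stack: [176]
STORE_FAST w → w=176. Stack: []
LOAD_FAST u → push -3774. Stack: [-3774]
RETURN_VALUE → return -3774.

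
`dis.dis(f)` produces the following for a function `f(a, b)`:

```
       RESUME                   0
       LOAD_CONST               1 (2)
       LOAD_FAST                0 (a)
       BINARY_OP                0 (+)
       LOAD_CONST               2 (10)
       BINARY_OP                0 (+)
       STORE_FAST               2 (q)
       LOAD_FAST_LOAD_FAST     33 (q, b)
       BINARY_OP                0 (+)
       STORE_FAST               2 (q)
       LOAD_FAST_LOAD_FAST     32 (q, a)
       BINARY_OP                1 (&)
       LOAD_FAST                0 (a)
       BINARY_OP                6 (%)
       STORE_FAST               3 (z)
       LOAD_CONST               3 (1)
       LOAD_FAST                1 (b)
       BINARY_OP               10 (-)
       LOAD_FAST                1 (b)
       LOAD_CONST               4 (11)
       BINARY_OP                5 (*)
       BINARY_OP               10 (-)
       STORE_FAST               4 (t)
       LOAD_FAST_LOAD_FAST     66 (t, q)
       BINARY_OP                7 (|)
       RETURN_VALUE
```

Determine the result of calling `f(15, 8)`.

LOAD_CONST → push 2. Stack: [2]
LOAD_FAST a → push 15. Stack: [2, 15]
BINARY_OP + → 2 + 15 = 17. Stack: [17]
LOAD_CONST → push 10. Stack: [17, 10]
BINARY_OP + → 17 + 10 = 27. Stack: [27]
STORE_FAST q → q=27. Stack: []
LOAD_FAST_LOAD_FAST q,b → push 27,8. Stack: [27, 8]
BINARY_OP + → 27 + 8 = 35. Stack: [35]
STORE_FAST q → q=35. Stack: []
LOAD_FAST_LOAD_FAST q,a → push 35,15. Stack: [35, 15]
BINARY_OP & → 35 & 15 = 3. Stack: [3]
LOAD_FAST a → push 15. Stack: [3, 15]
BINARY_OP % → 3 % 15 = 3. Stack: [3]
STORE_FAST z → z=3. Stack: []
LOAD_CONST → push 1. Stack: [1]
LOAD_FAST b → push 8. Stack: [1, 8]
BINARY_OP - → 1 - 8 = -7. Stack: [-7]
LOAD_FAST b → push 8. Stack: [-7, 8]
LOAD_CONST → push 11. Stack: [-7, 8, 11]
BINARY_OP * → 8 * 11 = 88. Stack: [-7, 88]
BINARY_OP - → -7 - 88 = -95. Stack: [-95]
STORE_FAST t → t=-95. Stack: []
LOAD_FAST_LOAD_FAST t,q → push -95,35. Stack: [-95, 35]
BINARY_OP | → -95 | 35 = -93. Stack: [-93]
RETURN_VALUE → return -93.

-93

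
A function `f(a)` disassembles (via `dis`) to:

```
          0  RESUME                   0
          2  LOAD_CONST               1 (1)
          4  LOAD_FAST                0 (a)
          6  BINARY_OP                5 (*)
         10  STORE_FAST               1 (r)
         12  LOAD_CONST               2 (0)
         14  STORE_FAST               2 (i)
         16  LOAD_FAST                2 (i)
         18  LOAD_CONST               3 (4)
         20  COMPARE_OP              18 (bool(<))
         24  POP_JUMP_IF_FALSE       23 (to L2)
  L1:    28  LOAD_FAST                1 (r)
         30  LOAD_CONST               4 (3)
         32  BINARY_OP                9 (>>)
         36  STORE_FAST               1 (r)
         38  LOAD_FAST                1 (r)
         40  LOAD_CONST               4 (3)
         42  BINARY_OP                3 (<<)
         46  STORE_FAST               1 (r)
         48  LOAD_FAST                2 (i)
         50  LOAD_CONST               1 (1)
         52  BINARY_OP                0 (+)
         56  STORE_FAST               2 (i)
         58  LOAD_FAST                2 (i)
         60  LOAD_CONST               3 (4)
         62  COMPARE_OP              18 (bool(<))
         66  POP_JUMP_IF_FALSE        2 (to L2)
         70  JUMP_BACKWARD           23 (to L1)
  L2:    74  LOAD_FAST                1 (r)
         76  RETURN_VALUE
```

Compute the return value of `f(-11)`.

LOAD_CONST → push 1
LOAD_FAST a → push -11
BINARY_OP * → 1 * -11 = -11
STORE_FAST r → r=-11
LOAD_CONST → push 0
STORE_FAST i → i=0
LOAD_FAST i → push 0
LOAD_CONST → push 4
COMPARE_OP bool(<) → 0 vs 4 = True
POP_JUMP_IF_FALSE → pop True; no jump
LOAD_FAST r → push -11
LOAD_CONST → push 3
BINARY_OP >> → -11 >> 3 = -2
STORE_FAST r → r=-2
LOAD_FAST r → push -2
LOAD_CONST → push 3
BINARY_OP << → -2 << 3 = -16
STORE_FAST r → r=-16
LOAD_FAST i → push 0
LOAD_CONST → push 1
BINARY_OP + → 0 + 1 = 1
STORE_FAST i → i=1
LOAD_FAST i → push 1
LOAD_CONST → push 4
COMPARE_OP bool(<) → 1 vs 4 = True
POP_JUMP_IF_FALSE → pop True; no jump
LOAD_FAST r → push -16
LOAD_CONST → push 3
BINARY_OP >> → -16 >> 3 = -2
STORE_FAST r → r=-2
LOAD_FAST r → push -2
LOAD_CONST → push 3
BINARY_OP << → -2 << 3 = -16
STORE_FAST r → r=-16
LOAD_FAST i → push 1
LOAD_CONST → push 1
BINARY_OP + → 1 + 1 = 2
STORE_FAST i → i=2
LOAD_FAST i → push 2
LOAD_CONST → push 4
COMPARE_OP bool(<) → 2 vs 4 = True
POP_JUMP_IF_FALSE → pop True; no jump
LOAD_FAST r → push -16
LOAD_CONST → push 3
BINARY_OP >> → -16 >> 3 = -2
STORE_FAST r → r=-2
LOAD_FAST r → push -2
LOAD_CONST → push 3
BINARY_OP << → -2 << 3 = -16
STORE_FAST r → r=-16
LOAD_FAST i → push 2
LOAD_CONST → push 1
BINARY_OP + → 2 + 1 = 3
STORE_FAST i → i=3
LOAD_FAST i → push 3
LOAD_CONST → push 4
COMPARE_OP bool(<) → 3 vs 4 = True
POP_JUMP_IF_FALSE → pop True; no jump
LOAD_FAST r → push -16
LOAD_CONST → push 3
BINARY_OP >> → -16 >> 3 = -2
STORE_FAST r → r=-2
LOAD_FAST r → push -2
LOAD_CONST → push 3
BINARY_OP << → -2 << 3 = -16
STORE_FAST r → r=-16
LOAD_FAST i → push 3
LOAD_CONST → push 1
BINARY_OP + → 3 + 1 = 4
STORE_FAST i → i=4
LOAD_FAST i → push 4
LOAD_CONST → push 4
COMPARE_OP bool(<) → 4 vs 4 = False
POP_JUMP_IF_FALSE → pop False; jump
LOAD_FAST r → push -16
RETURN_VALUE → return -16.

-16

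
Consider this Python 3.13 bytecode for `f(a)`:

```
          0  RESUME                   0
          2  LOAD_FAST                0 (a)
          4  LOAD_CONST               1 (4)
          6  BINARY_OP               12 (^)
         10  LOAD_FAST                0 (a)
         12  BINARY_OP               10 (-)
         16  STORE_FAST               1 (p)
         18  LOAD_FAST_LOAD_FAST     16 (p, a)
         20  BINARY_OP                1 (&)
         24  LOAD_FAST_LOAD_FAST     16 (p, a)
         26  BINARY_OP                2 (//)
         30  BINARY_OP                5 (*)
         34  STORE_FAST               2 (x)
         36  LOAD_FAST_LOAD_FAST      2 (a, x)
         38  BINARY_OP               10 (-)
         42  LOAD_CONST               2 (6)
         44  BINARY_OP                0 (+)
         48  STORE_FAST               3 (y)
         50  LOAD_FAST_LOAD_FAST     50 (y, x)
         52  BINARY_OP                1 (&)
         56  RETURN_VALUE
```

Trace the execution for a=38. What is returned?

80

LOAD_FAST a → push 38. Stack: [38]
LOAD_CONST → push 4. Stack: [38, 4]
BINARY_OP ^ → 38 ^ 4 = 34. Stack: [34]
LOAD_FAST a → push 38. Stack: [34, 38]
BINARY_OP - → 34 - 38 = -4. Stack: [-4]
STORE_FAST p → p=-4. Stack: []
LOAD_FAST_LOAD_FAST p,a → push -4,38. Stack: [-4, 38]
BINARY_OP & → -4 & 38 = 36. Stack: [36]
LOAD_FAST_LOAD_FAST p,a → push -4,38. Stack: [36, -4, 38]
BINARY_OP // → -4 // 38 = -1. Stack: [36, -1]
BINARY_OP * → 36 * -1 = -36. Stack: [-36]
STORE_FAST x → x=-36. Stack: []
LOAD_FAST_LOAD_FAST a,x → push 38,-36. Stack: [38, -36]
BINARY_OP - → 38 - -36 = 74. Stack: [74]
LOAD_CONST → push 6. Stack: [74, 6]
BINARY_OP + → 74 + 6 = 80. Stack: [80]
STORE_FAST y → y=80. Stack: []
LOAD_FAST_LOAD_FAST y,x → push 80,-36. Stack: [80, -36]
BINARY_OP & → 80 & -36 = 80. Stack: [80]
RETURN_VALUE → return 80.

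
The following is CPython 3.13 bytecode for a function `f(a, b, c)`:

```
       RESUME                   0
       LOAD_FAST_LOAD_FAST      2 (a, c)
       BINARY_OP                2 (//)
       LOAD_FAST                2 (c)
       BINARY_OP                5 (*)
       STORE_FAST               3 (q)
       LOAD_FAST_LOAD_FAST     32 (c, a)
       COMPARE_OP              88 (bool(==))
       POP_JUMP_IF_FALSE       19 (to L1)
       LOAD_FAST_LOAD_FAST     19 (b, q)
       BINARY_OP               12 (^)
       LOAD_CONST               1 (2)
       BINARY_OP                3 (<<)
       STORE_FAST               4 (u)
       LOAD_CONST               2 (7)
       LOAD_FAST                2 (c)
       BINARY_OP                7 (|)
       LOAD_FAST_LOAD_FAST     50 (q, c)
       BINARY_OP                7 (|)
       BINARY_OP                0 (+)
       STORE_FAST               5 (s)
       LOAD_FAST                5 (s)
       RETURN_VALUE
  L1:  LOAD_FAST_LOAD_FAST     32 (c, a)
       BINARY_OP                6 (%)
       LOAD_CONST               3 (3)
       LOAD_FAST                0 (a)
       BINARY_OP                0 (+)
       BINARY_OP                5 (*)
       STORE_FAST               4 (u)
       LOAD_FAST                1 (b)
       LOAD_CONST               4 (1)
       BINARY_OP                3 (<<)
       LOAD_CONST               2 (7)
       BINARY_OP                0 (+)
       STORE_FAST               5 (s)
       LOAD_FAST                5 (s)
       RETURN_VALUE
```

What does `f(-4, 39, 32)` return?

LOAD_FAST_LOAD_FAST a,c → push -4,32. Stack: [-4, 32]
BINARY_OP // → -4 // 32 = -1. Stack: [-1]
LOAD_FAST c → push 32. Stack: [-1, 32]
BINARY_OP * → -1 * 32 = -32. Stack: [-32]
STORE_FAST q → q=-32. Stack: []
LOAD_FAST_LOAD_FAST c,a → push 32,-4. Stack: [32, -4]
COMPARE_OP bool(==) → 32 vs -4 = False. Stack: [False]
POP_JUMP_IF_FALSE → pop False; jump. Stack: []
LOAD_FAST_LOAD_FAST c,a → push 32,-4. Stack: [32, -4]
BINARY_OP % → 32 % -4 = 0. Stack: [0]
LOAD_CONST → push 3. Stack: [0, 3]
LOAD_FAST a → push -4. Stack: [0, 3, -4]
BINARY_OP + → 3 + -4 = -1. Stack: [0, -1]
BINARY_OP * → 0 * -1 = 0. Stack: [0]
STORE_FAST u → u=0. Stack: []
LOAD_FAST b → push 39. Stack: [39]
LOAD_CONST → push 1. Stack: [39, 1]
BINARY_OP << → 39 << 1 = 78. Stack: [78]
LOAD_CONST → push 7. Stack: [78, 7]
BINARY_OP + → 78 + 7 = 85. Stack: [85]
STORE_FAST s → s=85. Stack: []
LOAD_FAST s → push 85. Stack: [85]
RETURN_VALUE → return 85.

85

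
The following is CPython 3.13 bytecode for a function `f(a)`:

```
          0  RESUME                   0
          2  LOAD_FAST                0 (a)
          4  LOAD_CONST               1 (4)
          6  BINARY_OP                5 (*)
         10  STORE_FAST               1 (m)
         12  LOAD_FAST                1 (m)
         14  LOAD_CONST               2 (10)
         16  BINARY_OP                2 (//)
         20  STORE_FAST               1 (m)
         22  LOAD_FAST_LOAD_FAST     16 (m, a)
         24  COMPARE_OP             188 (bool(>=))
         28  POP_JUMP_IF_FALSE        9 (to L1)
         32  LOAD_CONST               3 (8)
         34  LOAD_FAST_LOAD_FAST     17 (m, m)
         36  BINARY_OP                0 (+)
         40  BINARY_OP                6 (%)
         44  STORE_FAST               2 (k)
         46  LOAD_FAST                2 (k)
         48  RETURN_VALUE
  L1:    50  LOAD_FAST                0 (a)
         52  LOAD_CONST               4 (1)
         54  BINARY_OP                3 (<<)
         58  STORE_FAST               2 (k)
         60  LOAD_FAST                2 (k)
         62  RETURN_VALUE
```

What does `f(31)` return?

62

LOAD_FAST a → push 31. Stack: [31]
LOAD_CONST → push 4. Stack: [31, 4]
BINARY_OP * → 31 * 4 = 124. Stack: [124]
STORE_FAST m → m=124. Stack: []
LOAD_FAST m → push 124. Stack: [124]
LOAD_CONST → push 10. Stack: [124, 10]
BINARY_OP // → 124 // 10 = 12. Stack: [12]
STORE_FAST m → m=12. Stack: []
LOAD_FAST_LOAD_FAST m,a → push 12,31. Stack: [12, 31]
COMPARE_OP bool(>=) → 12 vs 31 = False. Stack: [False]
POP_JUMP_IF_FALSE → pop False; jump. Stack: []
LOAD_FAST a → push 31. Stack: [31]
LOAD_CONST → push 1. Stack: [31, 1]
BINARY_OP << → 31 << 1 = 62. Stack: [62]
STORE_FAST k → k=62. Stack: []
LOAD_FAST k → push 62. Stack: [62]
RETURN_VALUE → return 62.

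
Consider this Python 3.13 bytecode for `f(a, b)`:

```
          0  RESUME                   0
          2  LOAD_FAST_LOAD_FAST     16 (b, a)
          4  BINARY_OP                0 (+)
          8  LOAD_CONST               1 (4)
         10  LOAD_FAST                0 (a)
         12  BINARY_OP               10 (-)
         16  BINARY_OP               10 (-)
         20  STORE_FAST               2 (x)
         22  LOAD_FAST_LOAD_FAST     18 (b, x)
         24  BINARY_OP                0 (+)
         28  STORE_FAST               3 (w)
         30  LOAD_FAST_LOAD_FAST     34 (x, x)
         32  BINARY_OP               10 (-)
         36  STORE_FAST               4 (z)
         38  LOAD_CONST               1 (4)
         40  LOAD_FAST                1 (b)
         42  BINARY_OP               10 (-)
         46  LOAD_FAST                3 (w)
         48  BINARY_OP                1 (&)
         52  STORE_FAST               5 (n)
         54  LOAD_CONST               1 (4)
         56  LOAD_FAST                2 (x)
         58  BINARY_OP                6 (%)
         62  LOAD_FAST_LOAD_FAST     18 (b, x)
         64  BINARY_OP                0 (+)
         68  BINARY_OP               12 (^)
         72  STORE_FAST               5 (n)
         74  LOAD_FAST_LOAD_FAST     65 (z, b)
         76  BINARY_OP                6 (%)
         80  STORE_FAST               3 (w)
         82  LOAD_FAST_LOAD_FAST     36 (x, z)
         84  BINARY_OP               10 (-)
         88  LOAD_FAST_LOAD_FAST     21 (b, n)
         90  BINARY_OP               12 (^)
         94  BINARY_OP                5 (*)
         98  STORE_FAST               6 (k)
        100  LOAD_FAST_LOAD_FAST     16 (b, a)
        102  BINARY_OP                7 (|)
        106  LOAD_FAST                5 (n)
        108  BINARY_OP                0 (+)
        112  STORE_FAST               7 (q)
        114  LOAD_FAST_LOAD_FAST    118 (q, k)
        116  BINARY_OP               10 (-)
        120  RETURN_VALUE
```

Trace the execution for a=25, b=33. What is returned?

LOAD_FAST_LOAD_FAST b,a → push 33,25. Stack: [33, 25]
BINARY_OP + → 33 + 25 = 58. Stack: [58]
LOAD_CONST → push 4. Stack: [58, 4]
LOAD_FAST a → push 25. Stack: [58, 4, 25]
BINARY_OP - → 4 - 25 = -21. Stack: [58, -21]
BINARY_OP - → 58 - -21 = 79. Stack: [79]
STORE_FAST x → x=79. Stack: []
LOAD_FAST_LOAD_FAST b,x → push 33,79. Stack: [33, 79]
BINARY_OP + → 33 + 79 = 112. Stack: [112]
STORE_FAST w → w=112. Stack: []
LOAD_FAST_LOAD_FAST x,x → push 79,79. Stack: [79, 79]
BINARY_OP - → 79 - 79 = 0. Stack: [0]
STORE_FAST z → z=0. Stack: []
LOAD_CONST → push 4. Stack: [4]
LOAD_FAST b → push 33. Stack: [4, 33]
BINARY_OP - → 4 - 33 = -29. Stack: [-29]
LOAD_FAST w → push 112. Stack: [-29, 112]
BINARY_OP & → -29 & 112 = 96. Stack: [96]
STORE_FAST n → n=96. Stack: []
LOAD_CONST → push 4. Stack: [4]
LOAD_FAST x → push 79. Stack: [4, 79]
BINARY_OP % → 4 % 79 = 4. Stack: [4]
LOAD_FAST_LOAD_FAST b,x → push 33,79. Stack: [4, 33, 79]
BINARY_OP + → 33 + 79 = 112. Stack: [4, 112]
BINARY_OP ^ → 4 ^ 112 = 116. Stack: [116]
STORE_FAST n → n=116. Stack: []
LOAD_FAST_LOAD_FAST z,b → push 0,33. Stack: [0, 33]
BINARY_OP % → 0 % 33 = 0. Stack: [0]
STORE_FAST w → w=0. Stack: []
LOAD_FAST_LOAD_FAST x,z → push 79,0. Stack: [79, 0]
BINARY_OP - → 79 - 0 = 79. Stack: [79]
LOAD_FAST_LOAD_FAST b,n → push 33,116. Stack: [79, 33, 116]
BINARY_OP ^ → 33 ^ 116 = 85. Stack: [79, 85]
BINARY_OP * → 79 * 85 = 6715. Stack: [6715]
STORE_FAST k → k=6715. Stack: []
LOAD_FAST_LOAD_FAST b,a → push 33,25. Stack: [33, 25]
BINARY_OP | → 33 | 25 = 57. Stack: [57]
LOAD_FAST n → push 116. Stack: [57, 116]
BINARY_OP + → 57 + 116 = 173. Stack: [173]
STORE_FAST q → q=173. Stack: []
LOAD_FAST_LOAD_FAST q,k → push 173,6715. Stack: [173, 6715]
BINARY_OP - → 173 - 6715 = -6542. Stack: [-6542]
RETURN_VALUE → return -6542.

-6542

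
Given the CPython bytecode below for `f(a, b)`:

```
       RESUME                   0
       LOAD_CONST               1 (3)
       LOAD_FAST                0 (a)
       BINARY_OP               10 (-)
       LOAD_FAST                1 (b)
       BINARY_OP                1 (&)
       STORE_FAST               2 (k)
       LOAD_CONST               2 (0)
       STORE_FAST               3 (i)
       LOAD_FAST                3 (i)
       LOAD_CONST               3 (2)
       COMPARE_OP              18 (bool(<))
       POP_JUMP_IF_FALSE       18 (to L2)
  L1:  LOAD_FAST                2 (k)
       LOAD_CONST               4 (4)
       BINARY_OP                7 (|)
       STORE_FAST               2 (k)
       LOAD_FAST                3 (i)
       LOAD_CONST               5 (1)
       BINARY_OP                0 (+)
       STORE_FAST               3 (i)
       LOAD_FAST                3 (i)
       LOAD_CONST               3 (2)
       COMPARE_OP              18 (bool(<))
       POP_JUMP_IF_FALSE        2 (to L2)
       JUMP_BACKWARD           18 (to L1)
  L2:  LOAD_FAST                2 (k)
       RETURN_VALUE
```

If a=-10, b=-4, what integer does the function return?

12

LOAD_CONST → push 3. Stack: [3]
LOAD_FAST a → push -10. Stack: [3, -10]
BINARY_OP - → 3 - -10 = 13. Stack: [13]
LOAD_FAST b → push -4. Stack: [13, -4]
BINARY_OP & → 13 & -4 = 12. Stack: [12]
STORE_FAST k → k=12. Stack: []
LOAD_CONST → push 0. Stack: [0]
STORE_FAST i → i=0. Stack: []
LOAD_FAST i → push 0. Stack: [0]
LOAD_CONST → push 2. Stack: [0, 2]
COMPARE_OP bool(<) → 0 vs 2 = True. Stack: [True]
POP_JUMP_IF_FALSE → pop True; no jump. Stack: []
LOAD_FAST k → push 12. Stack: [12]
LOAD_CONST → push 4. Stack: [12, 4]
BINARY_OP | → 12 | 4 = 12. Stack: [12]
STORE_FAST k → k=12. Stack: []
LOAD_FAST i → push 0. Stack: [0]
LOAD_CONST → push 1. Stack: [0, 1]
BINARY_OP + → 0 + 1 = 1. Stack: [1]
STORE_FAST i → i=1. Stack: []
LOAD_FAST i → push 1. Stack: [1]
LOAD_CONST → push 2. Stack: [1, 2]
COMPARE_OP bool(<) → 1 vs 2 = True. Stack: [True]
POP_JUMP_IF_FALSE → pop True; no jump. Stack: []
LOAD_FAST k → push 12. Stack: [12]
LOAD_CONST → push 4. Stack: [12, 4]
BINARY_OP | → 12 | 4 = 12. Stack: [12]
STORE_FAST k → k=12. Stack: []
LOAD_FAST i → push 1. Stack: [1]
LOAD_CONST → push 1. Stack: [1, 1]
BINARY_OP + → 1 + 1 = 2. Stack: [2]
STORE_FAST i → i=2. Stack: []
LOAD_FAST i → push 2. Stack: [2]
LOAD_CONST → push 2. Stack: [2, 2]
COMPARE_OP bool(<) → 2 vs 2 = False. Stack: [False]
POP_JUMP_IF_FALSE → pop False; jump. Stack: []
LOAD_FAST k → push 12. Stack: [12]
RETURN_VALUE → return 12.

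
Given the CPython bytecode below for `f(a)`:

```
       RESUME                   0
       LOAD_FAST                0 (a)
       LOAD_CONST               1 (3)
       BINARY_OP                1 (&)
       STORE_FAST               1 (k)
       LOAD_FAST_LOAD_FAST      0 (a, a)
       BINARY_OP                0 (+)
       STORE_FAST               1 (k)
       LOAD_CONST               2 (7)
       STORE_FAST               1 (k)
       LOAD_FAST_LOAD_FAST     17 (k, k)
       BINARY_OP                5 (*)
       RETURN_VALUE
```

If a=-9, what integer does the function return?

LOAD_FAST a → push -9. Stack: [-9]
LOAD_CONST → push 3. Stack: [-9, 3]
BINARY_OP & → -9 & 3 = 3. Stack: [3]
STORE_FAST k → k=3. Stack: []
LOAD_FAST_LOAD_FAST a,a → push -9,-9. Stack: [-9, -9]
BINARY_OP + → -9 + -9 = -18. Stack: [-18]
STORE_FAST k → k=-18. Stack: []
LOAD_CONST → push 7. Stack: [7]
STORE_FAST k → k=7. Stack: []
LOAD_FAST_LOAD_FAST k,k → push 7,7. Stack: [7, 7]
BINARY_OP * → 7 * 7 = 49. Stack: [49]
RETURN_VALUE → return 49.

49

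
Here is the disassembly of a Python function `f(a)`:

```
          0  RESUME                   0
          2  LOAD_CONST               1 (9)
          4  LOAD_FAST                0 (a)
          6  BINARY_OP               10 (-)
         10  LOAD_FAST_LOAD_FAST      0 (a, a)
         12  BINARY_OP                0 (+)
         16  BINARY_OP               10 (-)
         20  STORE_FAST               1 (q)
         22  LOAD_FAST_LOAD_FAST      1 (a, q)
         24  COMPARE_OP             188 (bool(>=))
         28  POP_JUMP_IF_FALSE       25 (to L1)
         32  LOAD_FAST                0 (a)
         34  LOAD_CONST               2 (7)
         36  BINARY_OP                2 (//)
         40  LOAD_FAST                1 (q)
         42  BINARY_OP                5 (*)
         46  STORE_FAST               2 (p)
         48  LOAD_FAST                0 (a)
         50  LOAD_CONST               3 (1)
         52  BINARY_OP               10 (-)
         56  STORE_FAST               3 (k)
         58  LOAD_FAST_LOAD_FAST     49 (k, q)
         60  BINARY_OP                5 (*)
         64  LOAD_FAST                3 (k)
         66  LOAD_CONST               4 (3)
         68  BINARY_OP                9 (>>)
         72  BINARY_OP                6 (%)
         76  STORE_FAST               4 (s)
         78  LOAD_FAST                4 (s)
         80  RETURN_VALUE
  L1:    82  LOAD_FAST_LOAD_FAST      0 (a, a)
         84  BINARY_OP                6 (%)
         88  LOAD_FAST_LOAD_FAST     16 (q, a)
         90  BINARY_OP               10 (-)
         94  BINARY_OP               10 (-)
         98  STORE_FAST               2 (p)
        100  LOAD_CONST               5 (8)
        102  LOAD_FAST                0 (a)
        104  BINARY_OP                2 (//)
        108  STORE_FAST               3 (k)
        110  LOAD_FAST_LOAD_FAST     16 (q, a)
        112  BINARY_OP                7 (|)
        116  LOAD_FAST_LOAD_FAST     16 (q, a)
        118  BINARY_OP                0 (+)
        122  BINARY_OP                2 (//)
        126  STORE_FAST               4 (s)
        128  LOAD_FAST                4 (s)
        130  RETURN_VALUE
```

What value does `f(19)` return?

0

LOAD_CONST → push 9. Stack: [9]
LOAD_FAST a → push 19. Stack: [9, 19]
BINARY_OP - → 9 - 19 = -10. Stack: [-10]
LOAD_FAST_LOAD_FAST a,a → push 19,19. Stack: [-10, 19, 19]
BINARY_OP + → 19 + 19 = 38. Stack: [-10, 38]
BINARY_OP - → -10 - 38 = -48. Stack: [-48]
STORE_FAST q → q=-48. Stack: []
LOAD_FAST_LOAD_FAST a,q → push 19,-48. Stack: [19, -48]
COMPARE_OP bool(>=) → 19 vs -48 = True. Stack: [True]
POP_JUMP_IF_FALSE → pop True; no jump. Stack: []
LOAD_FAST a → push 19. Stack: [19]
LOAD_CONST → push 7. Stack: [19, 7]
BINARY_OP // → 19 // 7 = 2. Stack: [2]
LOAD_FAST q → push -48. Stack: [2, -48]
BINARY_OP * → 2 * -48 = -96. Stack: [-96]
STORE_FAST p → p=-96. Stack: []
LOAD_FAST a → push 19. Stack: [19]
LOAD_CONST → push 1. Stack: [19, 1]
BINARY_OP - → 19 - 1 = 18. Stack: [18]
STORE_FAST k → k=18. Stack: []
LOAD_FAST_LOAD_FAST k,q → push 18,-48. Stack: [18, -48]
BINARY_OP * → 18 * -48 = -864. Stack: [-864]
LOAD_FAST k → push 18. Stack: [-864, 18]
LOAD_CONST → push 3. Stack: [-864, 18, 3]
BINARY_OP >> → 18 >> 3 = 2. Stack: [-864, 2]
BINARY_OP % → -864 % 2 = 0. Stack: [0]
STORE_FAST s → s=0. Stack: []
LOAD_FAST s → push 0. Stack: [0]
RETURN_VALUE → return 0.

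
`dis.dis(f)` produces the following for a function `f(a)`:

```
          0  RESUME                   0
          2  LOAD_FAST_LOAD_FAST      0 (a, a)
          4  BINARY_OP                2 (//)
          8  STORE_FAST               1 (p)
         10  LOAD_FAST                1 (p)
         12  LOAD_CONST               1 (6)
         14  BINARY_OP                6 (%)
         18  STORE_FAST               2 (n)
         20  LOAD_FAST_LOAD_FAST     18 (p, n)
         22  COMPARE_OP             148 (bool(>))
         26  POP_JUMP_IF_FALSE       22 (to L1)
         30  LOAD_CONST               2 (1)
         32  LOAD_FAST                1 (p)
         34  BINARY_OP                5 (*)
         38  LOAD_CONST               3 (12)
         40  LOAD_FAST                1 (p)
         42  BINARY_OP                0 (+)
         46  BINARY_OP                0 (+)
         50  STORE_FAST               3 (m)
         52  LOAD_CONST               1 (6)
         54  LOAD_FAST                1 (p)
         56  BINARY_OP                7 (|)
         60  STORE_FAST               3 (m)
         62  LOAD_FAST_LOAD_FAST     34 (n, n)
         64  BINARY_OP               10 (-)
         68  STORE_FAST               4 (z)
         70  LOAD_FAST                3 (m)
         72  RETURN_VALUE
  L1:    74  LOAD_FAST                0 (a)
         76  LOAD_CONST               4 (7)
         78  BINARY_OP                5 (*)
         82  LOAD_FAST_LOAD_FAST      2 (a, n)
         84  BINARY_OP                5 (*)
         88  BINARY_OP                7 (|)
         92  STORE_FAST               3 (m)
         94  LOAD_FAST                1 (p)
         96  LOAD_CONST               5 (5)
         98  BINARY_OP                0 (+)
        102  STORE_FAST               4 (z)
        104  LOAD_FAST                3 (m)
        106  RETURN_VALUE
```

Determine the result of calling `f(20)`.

156

LOAD_FAST_LOAD_FAST a,a → push 20,20. Stack: [20, 20]
BINARY_OP // → 20 // 20 = 1. Stack: [1]
STORE_FAST p → p=1. Stack: []
LOAD_FAST p → push 1. Stack: [1]
LOAD_CONST → push 6. Stack: [1, 6]
BINARY_OP % → 1 % 6 = 1. Stack: [1]
STORE_FAST n → n=1. Stack: []
LOAD_FAST_LOAD_FAST p,n → push 1,1. Stack: [1, 1]
COMPARE_OP bool(>) → 1 vs 1 = False. Stack: [False]
POP_JUMP_IF_FALSE → pop False; jump. Stack: []
LOAD_FAST a → push 20. Stack: [20]
LOAD_CONST → push 7. Stack: [20, 7]
BINARY_OP * → 20 * 7 = 140. Stack: [140]
LOAD_FAST_LOAD_FAST a,n → push 20,1. Stack: [140, 20, 1]
BINARY_OP * → 20 * 1 = 20. Stack: [140, 20]
BINARY_OP | → 140 | 20 = 156. Stack: [156]
STORE_FAST m → m=156. Stack: []
LOAD_FAST p → push 1. Stack: [1]
LOAD_CONST → push 5. Stack: [1, 5]
BINARY_OP + → 1 + 5 = 6. Stack: [6]
STORE_FAST z → z=6. Stack: []
LOAD_FAST m → push 156. Stack: [156]
RETURN_VALUE → return 156.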